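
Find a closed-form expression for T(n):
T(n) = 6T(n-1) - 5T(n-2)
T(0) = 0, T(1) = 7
Characteristic equation: x² - 6x + 5 = 0, which factors as (x - (1))(x - (5)) = 0.
Roots r₁ = 1, r₂ = 5 (distinct).
General solution: T(n) = A·(1)^n + B·(5)^n.
From T(0) = 0: A + B = 0.
From T(1) = 7: A + 5B = 7.
Solving: A = - \frac{7}{4}, B = \frac{7}{4}.
So T(n) = \frac{7 \cdot 5^{n}}{4} - \frac{7}{4}.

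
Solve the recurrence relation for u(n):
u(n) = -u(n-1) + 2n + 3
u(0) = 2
First-order linear with linear forcing.
Homogeneous solution: u_h(n) = A·(-1)^n.
Try particular u_p(n) = pn + q. Substituting:
  pn + q = -(p(n-1) + q) + 2n + 3.
Matching the n-coefficient: p = -p + 2 ⇒ p = 1.
Matching constants: q = p - q + 3 ⇒ q = 2.
General: u(n) = A·(-1)^n + n + 2.
Apply u(0) = 2: A + 2 = 2 ⇒ A = 0.
So u(n) = n + 2.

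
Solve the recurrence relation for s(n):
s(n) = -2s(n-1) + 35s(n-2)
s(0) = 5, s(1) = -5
Characteristic equation: x² + 2x - 35 = 0, which factors as (x - (-7))(x - (5)) = 0.
Roots r₁ = -7, r₂ = 5 (distinct).
General solution: s(n) = A·(-7)^n + B·(5)^n.
From s(0) = 5: A + B = 5.
From s(1) = -5: -7A + 5B = -5.
Solving: A = \frac{5}{2}, B = \frac{5}{2}.
So s(n) = \frac{5 \left(-7\right)^{n}}{2} + \frac{5 \cdot 5^{n}}{2}.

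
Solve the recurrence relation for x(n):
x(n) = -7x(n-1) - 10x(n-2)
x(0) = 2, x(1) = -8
Characteristic equation: x² + 7x + 10 = 0, which factors as (x - (-2))(x - (-5)) = 0.
Roots r₁ = -2, r₂ = -5 (distinct).
General solution: x(n) = A·(-2)^n + B·(-5)^n.
From x(0) = 2: A + B = 2.
From x(1) = -8: -2A - 5B = -8.
Solving: A = \frac{2}{3}, B = \frac{4}{3}.
So x(n) = \frac{2 \left(-2\right)^{n}}{3} + \frac{4 \left(-5\right)^{n}}{3}.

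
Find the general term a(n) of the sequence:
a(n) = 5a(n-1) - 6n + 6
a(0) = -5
First-order linear with linear forcing.
Homogeneous solution: a_h(n) = A·(5)^n.
Try particular a_p(n) = pn + q. Substituting:
  pn + q = 5(p(n-1) + q) - 6n + 6.
Matching the n-coefficient: p = 5p - 6 ⇒ p = \frac{3}{2}.
Matching constants: q = -5p + 5q + 6 ⇒ q = \frac{3}{8}.
General: a(n) = A·(5)^n + \frac{3 n}{2} + \frac{3}{8}.
Apply a(0) = -5: A + \frac{3}{8} = -5 ⇒ A = - \frac{43}{8}.
So a(n) = - \frac{43 \cdot 5^{n}}{8} + \frac{3 n}{2} + \frac{3}{8}.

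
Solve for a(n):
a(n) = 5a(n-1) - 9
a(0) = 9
First-order linear non-homogeneous.
Homogeneous solution: a_h(n) = A·(5)^n.
Try constant particular solution a_p = K: K = 5K - 9 ⇒ K = \frac{9}{4}.
General: a(n) = A·(5)^n + \frac{9}{4}.
Apply a(0) = 9: A + \frac{9}{4} = 9 ⇒ A = \frac{27}{4}.
So a(n) = \frac{27 \cdot 5^{n}}{4} + \frac{9}{4}.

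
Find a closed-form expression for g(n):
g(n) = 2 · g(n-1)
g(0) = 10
Pure geometric recurrence with ratio 2.
By induction g(n) = g(0) · (2)^n = 10 \cdot 2^{n}.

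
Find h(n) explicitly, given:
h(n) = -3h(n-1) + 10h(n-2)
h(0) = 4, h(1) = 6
Characteristic equation: x² + 3x - 10 = 0, which factors as (x - (-5))(x - (2)) = 0.
Roots r₁ = -5, r₂ = 2 (distinct).
General solution: h(n) = A·(-5)^n + B·(2)^n.
From h(0) = 4: A + B = 4.
From h(1) = 6: -5A + 2B = 6.
Solving: A = \frac{2}{7}, B = \frac{26}{7}.
So h(n) = \frac{2 \left(-5\right)^{n}}{7} + \frac{26 \cdot 2^{n}}{7}.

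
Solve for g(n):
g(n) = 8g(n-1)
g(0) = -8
This is a homogeneous first-order recurrence with ratio 8.
By induction g(n) = g(0) · (8)^n = - 8 \cdot 8^{n}.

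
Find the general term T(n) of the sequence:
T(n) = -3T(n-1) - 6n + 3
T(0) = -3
First-order linear with linear forcing.
Homogeneous solution: T_h(n) = A·(-3)^n.
Try particular T_p(n) = pn + q. Substituting:
  pn + q = -3(p(n-1) + q) - 6n + 3.
Matching the n-coefficient: p = -3p - 6 ⇒ p = - \frac{3}{2}.
Matching constants: q = 3p - 3q + 3 ⇒ q = - \frac{3}{8}.
General: T(n) = A·(-3)^n - \frac{3 n}{2} - \frac{3}{8}.
Apply T(0) = -3: A - \frac{3}{8} = -3 ⇒ A = - \frac{21}{8}.
So T(n) = - \frac{21 \left(-3\right)^{n}}{8} - \frac{3 n}{2} - \frac{3}{8}.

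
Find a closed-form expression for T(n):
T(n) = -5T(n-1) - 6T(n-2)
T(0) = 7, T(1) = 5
Characteristic equation: x² + 5x + 6 = 0, which factors as (x - (-3))(x - (-2)) = 0.
Roots r₁ = -3, r₂ = -2 (distinct).
General solution: T(n) = A·(-3)^n + B·(-2)^n.
From T(0) = 7: A + B = 7.
From T(1) = 5: -3A - 2B = 5.
Solving: A = -19, B = 26.
So T(n) = 26 \left(-2\right)^{n} - 19 \left(-3\right)^{n}.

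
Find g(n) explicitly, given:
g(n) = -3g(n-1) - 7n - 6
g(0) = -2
First-order linear with linear forcing.
Homogeneous solution: g_h(n) = A·(-3)^n.
Try particular g_p(n) = pn + q. Substituting:
  pn + q = -3(p(n-1) + q) - 7n - 6.
Matching the n-coefficient: p = -3p - 7 ⇒ p = - \frac{7}{4}.
Matching constants: q = 3p - 3q - 6 ⇒ q = - \frac{45}{16}.
General: g(n) = A·(-3)^n - \frac{7 n}{4} - \frac{45}{16}.
Apply g(0) = -2: A - \frac{45}{16} = -2 ⇒ A = \frac{13}{16}.
So g(n) = \frac{13 \left(-3\right)^{n}}{16} - \frac{7 n}{4} - \frac{45}{16}.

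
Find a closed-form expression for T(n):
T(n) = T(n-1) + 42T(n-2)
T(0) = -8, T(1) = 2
Characteristic equation: x² - x - 42 = 0, which factors as (x - (-6))(x - (7)) = 0.
Roots r₁ = -6, r₂ = 7 (distinct).
General solution: T(n) = A·(-6)^n + B·(7)^n.
From T(0) = -8: A + B = -8.
From T(1) = 2: -6A + 7B = 2.
Solving: A = - \frac{58}{13}, B = - \frac{46}{13}.
So T(n) = - \frac{58 \left(-6\right)^{n}}{13} - \frac{46 \cdot 7^{n}}{13}.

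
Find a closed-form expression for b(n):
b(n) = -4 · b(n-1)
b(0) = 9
Pure geometric recurrence with ratio -4.
By induction b(n) = b(0) · (-4)^n = 9 \left(-4\right)^{n}.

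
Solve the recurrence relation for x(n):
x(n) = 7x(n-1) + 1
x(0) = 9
First-order linear non-homogeneous.
Homogeneous solution: x_h(n) = A·(7)^n.
Try constant particular solution x_p = K: K = 7K + 1 ⇒ K = - \frac{1}{6}.
General: x(n) = A·(7)^n - \frac{1}{6}.
Apply x(0) = 9: A - \frac{1}{6} = 9 ⇒ A = \frac{55}{6}.
So x(n) = \frac{55 \cdot 7^{n}}{6} - \frac{1}{6}.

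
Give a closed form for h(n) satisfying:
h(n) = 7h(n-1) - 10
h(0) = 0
First-order linear non-homogeneous.
Homogeneous solution: h_h(n) = A·(7)^n.
Try constant particular solution h_p = K: K = 7K - 10 ⇒ K = \frac{5}{3}.
General: h(n) = A·(7)^n + \frac{5}{3}.
Apply h(0) = 0: A + \frac{5}{3} = 0 ⇒ A = - \frac{5}{3}.
So h(n) = \frac{5}{3} - \frac{5 \cdot 7^{n}}{3}.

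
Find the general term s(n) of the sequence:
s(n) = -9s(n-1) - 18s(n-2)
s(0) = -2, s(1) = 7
Characteristic equation: x² + 9x + 18 = 0, which factors as (x - (-6))(x - (-3)) = 0.
Roots r₁ = -6, r₂ = -3 (distinct).
General solution: s(n) = A·(-6)^n + B·(-3)^n.
From s(0) = -2: A + B = -2.
From s(1) = 7: -6A - 3B = 7.
Solving: A = - \frac{1}{3}, B = - \frac{5}{3}.
So s(n) = - \frac{5 \left(-3\right)^{n}}{3} - \frac{\left(-6\right)^{n}}{3}.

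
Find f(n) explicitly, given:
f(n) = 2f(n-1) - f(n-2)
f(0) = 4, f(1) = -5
Characteristic equation: x² - 2x + 1 = 0, which is (x - (1))².
Repeated root r = 1.
General solution: f(n) = (A + Bn)·(1)^n.
From f(0) = 4: A = 4.
From f(1) = -5: (A + B)·(1) = -5 ⇒ B = -9.
So f(n) = \left(4 - 9 n\right) \cdot (1)^n.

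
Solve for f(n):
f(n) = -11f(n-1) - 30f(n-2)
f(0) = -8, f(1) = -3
Characteristic equation: x² + 11x + 30 = 0, which factors as (x - (-6))(x - (-5)) = 0.
Roots r₁ = -6, r₂ = -5 (distinct).
General solution: f(n) = A·(-6)^n + B·(-5)^n.
From f(0) = -8: A + B = -8.
From f(1) = -3: -6A - 5B = -3.
Solving: A = 43, B = -51.
So f(n) = - 51 \left(-5\right)^{n} + 43 \left(-6\right)^{n}.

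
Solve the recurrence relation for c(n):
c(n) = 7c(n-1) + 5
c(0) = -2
First-order linear non-homogeneous.
Homogeneous solution: c_h(n) = A·(7)^n.
Try constant particular solution c_p = K: K = 7K + 5 ⇒ K = - \frac{5}{6}.
General: c(n) = A·(7)^n - \frac{5}{6}.
Apply c(0) = -2: A - \frac{5}{6} = -2 ⇒ A = - \frac{7}{6}.
So c(n) = - \frac{7 \cdot 7^{n}}{6} - \frac{5}{6}.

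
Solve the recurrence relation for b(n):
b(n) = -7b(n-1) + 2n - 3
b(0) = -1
First-order linear with linear forcing.
Homogeneous solution: b_h(n) = A·(-7)^n.
Try particular b_p(n) = pn + q. Substituting:
  pn + q = -7(p(n-1) + q) + 2n - 3.
Matching the n-coefficient: p = -7p + 2 ⇒ p = \frac{1}{4}.
Matching constants: q = 7p - 7q - 3 ⇒ q = - \frac{5}{32}.
General: b(n) = A·(-7)^n + \frac{n}{4} - \frac{5}{32}.
Apply b(0) = -1: A - \frac{5}{32} = -1 ⇒ A = - \frac{27}{32}.
So b(n) = - \frac{27 \left(-7\right)^{n}}{32} + \frac{n}{4} - \frac{5}{32}.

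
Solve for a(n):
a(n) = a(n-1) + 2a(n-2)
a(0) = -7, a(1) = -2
Characteristic equation: x² - x - 2 = 0, which factors as (x - (2))(x - (-1)) = 0.
Roots r₁ = 2, r₂ = -1 (distinct).
General solution: a(n) = A·(2)^n + B·(-1)^n.
From a(0) = -7: A + B = -7.
From a(1) = -2: 2A - B = -2.
Solving: A = -3, B = -4.
So a(n) = - 4 \left(-1\right)^{n} - 3 \cdot 2^{n}.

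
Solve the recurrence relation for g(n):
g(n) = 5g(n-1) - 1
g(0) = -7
First-order linear non-homogeneous.
Homogeneous solution: g_h(n) = A·(5)^n.
Try constant particular solution g_p = K: K = 5K - 1 ⇒ K = \frac{1}{4}.
General: g(n) = A·(5)^n + \frac{1}{4}.
Apply g(0) = -7: A + \frac{1}{4} = -7 ⇒ A = - \frac{29}{4}.
So g(n) = \frac{1}{4} - \frac{29 \cdot 5^{n}}{4}.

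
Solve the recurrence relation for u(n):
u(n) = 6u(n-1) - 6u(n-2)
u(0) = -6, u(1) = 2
Characteristic equation: x² - 6x + 6 = 0.
Discriminant Δ = (6)² + 4·(-6) = 12.
Roots r₁,₂ = (6 ± √12)/2, so r₁ = \sqrt{3} + 3, r₂ = 3 - \sqrt{3}.
General solution: u(n) = A·r₁^n + B·r₂^n.
From the initial conditions, A + B = -6 and r₁A + r₂B = 2.
Since r₁ - r₂ = √12: A = (2 - (-6)r₂)/√12 = -3 + \frac{10 \sqrt{3}}{3}, and B = -6 - A = - \frac{10 \sqrt{3}}{3} - 3.
So u(n) = \left(-3 + \frac{10 \sqrt{3}}{3}\right)\left(\sqrt{3} + 3\right)^n + \left(- \frac{10 \sqrt{3}}{3} - 3\right)\left(3 - \sqrt{3}\right)^n.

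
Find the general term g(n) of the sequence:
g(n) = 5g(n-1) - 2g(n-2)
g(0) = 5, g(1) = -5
Characteristic equation: x² - 5x + 2 = 0.
Discriminant Δ = (5)² + 4·(-2) = 17.
Roots r₁,₂ = (5 ± √17)/2, so r₁ = \frac{\sqrt{17}}{2} + \frac{5}{2}, r₂ = \frac{5}{2} - \frac{\sqrt{17}}{2}.
General solution: g(n) = A·r₁^n + B·r₂^n.
From the initial conditions, A + B = 5 and r₁A + r₂B = -5.
Since r₁ - r₂ = √17: A = (-5 - (5)r₂)/√17 = \frac{5}{2} - \frac{35 \sqrt{17}}{34}, and B = 5 - A = \frac{5}{2} + \frac{35 \sqrt{17}}{34}.
So g(n) = \left(\frac{5}{2} - \frac{35 \sqrt{17}}{34}\right)\left(\frac{\sqrt{17}}{2} + \frac{5}{2}\right)^n + \left(\frac{5}{2} + \frac{35 \sqrt{17}}{34}\right)\left(\frac{5}{2} - \frac{\sqrt{17}}{2}\right)^n.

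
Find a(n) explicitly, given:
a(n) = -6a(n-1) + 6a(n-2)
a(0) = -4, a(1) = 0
Characteristic equation: x² + 6x - 6 = 0.
Discriminant Δ = (-6)² + 4·(6) = 60.
Roots r₁,₂ = (-6 ± √60)/2, so r₁ = -3 + \sqrt{15}, r₂ = - \sqrt{15} - 3.
General solution: a(n) = A·r₁^n + B·r₂^n.
From the initial conditions, A + B = -4 and r₁A + r₂B = 0.
Since r₁ - r₂ = √60: A = (0 - (-4)r₂)/√60 = -2 - \frac{2 \sqrt{15}}{5}, and B = -4 - A = -2 + \frac{2 \sqrt{15}}{5}.
So a(n) = \left(-2 - \frac{2 \sqrt{15}}{5}\right)\left(-3 + \sqrt{15}\right)^n + \left(-2 + \frac{2 \sqrt{15}}{5}\right)\left(- \sqrt{15} - 3\right)^n.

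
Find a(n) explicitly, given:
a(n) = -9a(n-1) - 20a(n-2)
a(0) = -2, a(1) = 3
Characteristic equation: x² + 9x + 20 = 0, which factors as (x - (-4))(x - (-5)) = 0.
Roots r₁ = -4, r₂ = -5 (distinct).
General solution: a(n) = A·(-4)^n + B·(-5)^n.
From a(0) = -2: A + B = -2.
From a(1) = 3: -4A - 5B = 3.
Solving: A = -7, B = 5.
So a(n) = - 7 \left(-4\right)^{n} + 5 \left(-5\right)^{n}.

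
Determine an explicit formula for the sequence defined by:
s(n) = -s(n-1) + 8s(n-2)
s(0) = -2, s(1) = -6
Characteristic equation: x² + x - 8 = 0.
Discriminant Δ = (-1)² + 4·(8) = 33.
Roots r₁,₂ = (-1 ± √33)/2, so r₁ = - \frac{1}{2} + \frac{\sqrt{33}}{2}, r₂ = - \frac{\sqrt{33}}{2} - \frac{1}{2}.
General solution: s(n) = A·r₁^n + B·r₂^n.
From the initial conditions, A + B = -2 and r₁A + r₂B = -6.
Since r₁ - r₂ = √33: A = (-6 - (-2)r₂)/√33 = - \frac{7 \sqrt{33}}{33} - 1, and B = -2 - A = -1 + \frac{7 \sqrt{33}}{33}.
So s(n) = \left(- \frac{7 \sqrt{33}}{33} - 1\right)\left(- \frac{1}{2} + \frac{\sqrt{33}}{2}\right)^n + \left(-1 + \frac{7 \sqrt{33}}{33}\right)\left(- \frac{\sqrt{33}}{2} - \frac{1}{2}\right)^n.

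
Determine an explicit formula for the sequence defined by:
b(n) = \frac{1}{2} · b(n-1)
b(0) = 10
Pure geometric recurrence with ratio \frac{1}{2}.
By induction b(n) = b(0) · (\frac{1}{2})^n = 10 \cdot 2^{- n}.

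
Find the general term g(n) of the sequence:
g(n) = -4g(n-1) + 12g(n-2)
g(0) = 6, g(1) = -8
Characteristic equation: x² + 4x - 12 = 0, which factors as (x - (-6))(x - (2)) = 0.
Roots r₁ = -6, r₂ = 2 (distinct).
General solution: g(n) = A·(-6)^n + B·(2)^n.
From g(0) = 6: A + B = 6.
From g(1) = -8: -6A + 2B = -8.
Solving: A = \frac{5}{2}, B = \frac{7}{2}.
So g(n) = \frac{5 \left(-6\right)^{n}}{2} + \frac{7 \cdot 2^{n}}{2}.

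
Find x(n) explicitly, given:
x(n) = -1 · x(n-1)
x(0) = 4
Pure geometric recurrence with ratio -1.
By induction x(n) = x(0) · (-1)^n = 4 \left(-1\right)^{n}.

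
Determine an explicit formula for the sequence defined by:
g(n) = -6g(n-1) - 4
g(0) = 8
First-order linear non-homogeneous.
Homogeneous solution: g_h(n) = A·(-6)^n.
Try constant particular solution g_p = K: K = -6K - 4 ⇒ K = - \frac{4}{7}.
General: g(n) = A·(-6)^n - \frac{4}{7}.
Apply g(0) = 8: A - \frac{4}{7} = 8 ⇒ A = \frac{60}{7}.
So g(n) = \frac{60 \left(-6\right)^{n}}{7} - \frac{4}{7}.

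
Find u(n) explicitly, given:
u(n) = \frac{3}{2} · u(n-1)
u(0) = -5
Pure geometric recurrence with ratio \frac{3}{2}.
By induction u(n) = u(0) · (\frac{3}{2})^n = - 5 \left(\frac{3}{2}\right)^{n}.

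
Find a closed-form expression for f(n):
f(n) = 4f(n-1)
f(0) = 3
This is a homogeneous first-order recurrence with ratio 4.
By induction f(n) = f(0) · (4)^n = 3 \cdot 4^{n}.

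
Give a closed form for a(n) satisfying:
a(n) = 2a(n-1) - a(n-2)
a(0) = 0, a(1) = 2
Characteristic equation: x² - 2x + 1 = 0, which is (x - (1))².
Repeated root r = 1.
General solution: a(n) = (A + Bn)·(1)^n.
From a(0) = 0: A = 0.
From a(1) = 2: (A + B)·(1) = 2 ⇒ B = 2.
So a(n) = \left(2 n\right) \cdot (1)^n.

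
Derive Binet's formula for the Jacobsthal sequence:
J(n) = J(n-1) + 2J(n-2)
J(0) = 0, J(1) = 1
This is the Jacobsthal sequence.
Characteristic equation: x² - x - 2 = 0; roots r₁ = 2, r₂ = -1.
General: J(n) = A·r₁^n + B·r₂^n. Solving with J(0)=0, J(1)=1 gives A = \frac{1}{3}, B = - \frac{1}{3}.
So J(n) = - \frac{\left(-1\right)^{n}}{3} + \frac{2^{n}}{3}.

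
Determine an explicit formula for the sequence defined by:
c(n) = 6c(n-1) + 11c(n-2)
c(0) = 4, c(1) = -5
Characteristic equation: x² - 6x - 11 = 0.
Discriminant Δ = (6)² + 4·(11) = 80.
Roots r₁,₂ = (6 ± √80)/2, so r₁ = 3 + 2 \sqrt{5}, r₂ = 3 - 2 \sqrt{5}.
General solution: c(n) = A·r₁^n + B·r₂^n.
From the initial conditions, A + B = 4 and r₁A + r₂B = -5.
Since r₁ - r₂ = √80: A = (-5 - (4)r₂)/√80 = 2 - \frac{17 \sqrt{5}}{20}, and B = 4 - A = \frac{17 \sqrt{5}}{20} + 2.
So c(n) = \left(2 - \frac{17 \sqrt{5}}{20}\right)\left(3 + 2 \sqrt{5}\right)^n + \left(\frac{17 \sqrt{5}}{20} + 2\right)\left(3 - 2 \sqrt{5}\right)^n.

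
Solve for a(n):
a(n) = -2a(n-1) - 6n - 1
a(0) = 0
First-order linear with linear forcing.
Homogeneous solution: a_h(n) = A·(-2)^n.
Try particular a_p(n) = pn + q. Substituting:
  pn + q = -2(p(n-1) + q) - 6n - 1.
Matching the n-coefficient: p = -2p - 6 ⇒ p = -2.
Matching constants: q = 2p - 2q - 1 ⇒ q = - \frac{5}{3}.
General: a(n) = A·(-2)^n - 2 n - \frac{5}{3}.
Apply a(0) = 0: A - \frac{5}{3} = 0 ⇒ A = \frac{5}{3}.
So a(n) = \frac{5 \left(-2\right)^{n}}{3} - 2 n - \frac{5}{3}.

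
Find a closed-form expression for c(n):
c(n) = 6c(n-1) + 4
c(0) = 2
First-order linear non-homogeneous.
Homogeneous solution: c_h(n) = A·(6)^n.
Try constant particular solution c_p = K: K = 6K + 4 ⇒ K = - \frac{4}{5}.
General: c(n) = A·(6)^n - \frac{4}{5}.
Apply c(0) = 2: A - \frac{4}{5} = 2 ⇒ A = \frac{14}{5}.
So c(n) = \frac{14 \cdot 6^{n}}{5} - \frac{4}{5}.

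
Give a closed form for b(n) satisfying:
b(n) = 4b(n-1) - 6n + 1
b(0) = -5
First-order linear with linear forcing.
Homogeneous solution: b_h(n) = A·(4)^n.
Try particular b_p(n) = pn + q. Substituting:
  pn + q = 4(p(n-1) + q) - 6n + 1.
Matching the n-coefficient: p = 4p - 6 ⇒ p = 2.
Matching constants: q = -4p + 4q + 1 ⇒ q = \frac{7}{3}.
General: b(n) = A·(4)^n + 2 n + \frac{7}{3}.
Apply b(0) = -5: A + \frac{7}{3} = -5 ⇒ A = - \frac{22}{3}.
So b(n) = - \frac{22 \cdot 4^{n}}{3} + 2 n + \frac{7}{3}.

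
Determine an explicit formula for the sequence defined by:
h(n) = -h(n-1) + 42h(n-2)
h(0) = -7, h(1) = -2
Characteristic equation: x² + x - 42 = 0, which factors as (x - (-7))(x - (6)) = 0.
Roots r₁ = -7, r₂ = 6 (distinct).
General solution: h(n) = A·(-7)^n + B·(6)^n.
From h(0) = -7: A + B = -7.
From h(1) = -2: -7A + 6B = -2.
Solving: A = - \frac{40}{13}, B = - \frac{51}{13}.
So h(n) = - \frac{40 \left(-7\right)^{n}}{13} - \frac{51 \cdot 6^{n}}{13}.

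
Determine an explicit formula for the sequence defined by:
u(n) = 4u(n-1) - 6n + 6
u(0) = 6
First-order linear with linear forcing.
Homogeneous solution: u_h(n) = A·(4)^n.
Try particular u_p(n) = pn + q. Substituting:
  pn + q = 4(p(n-1) + q) - 6n + 6.
Matching the n-coefficient: p = 4p - 6 ⇒ p = 2.
Matching constants: q = -4p + 4q + 6 ⇒ q = \frac{2}{3}.
General: u(n) = A·(4)^n + 2 n + \frac{2}{3}.
Apply u(0) = 6: A + \frac{2}{3} = 6 ⇒ A = \frac{16}{3}.
So u(n) = \frac{16 \cdot 4^{n}}{3} + 2 n + \frac{2}{3}.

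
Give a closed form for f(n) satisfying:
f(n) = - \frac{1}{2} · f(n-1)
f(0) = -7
Pure geometric recurrence with ratio - \frac{1}{2}.
By induction f(n) = f(0) · (- \frac{1}{2})^n = - 7 \left(- \frac{1}{2}\right)^{n}.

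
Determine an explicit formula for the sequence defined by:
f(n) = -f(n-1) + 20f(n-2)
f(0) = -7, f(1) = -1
Characteristic equation: x² + x - 20 = 0, which factors as (x - (4))(x - (-5)) = 0.
Roots r₁ = 4, r₂ = -5 (distinct).
General solution: f(n) = A·(4)^n + B·(-5)^n.
From f(0) = -7: A + B = -7.
From f(1) = -1: 4A - 5B = -1.
Solving: A = -4, B = -3.
So f(n) = - 3 \left(-5\right)^{n} - 4 \cdot 4^{n}.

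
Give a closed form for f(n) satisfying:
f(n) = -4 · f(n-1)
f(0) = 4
Pure geometric recurrence with ratio -4.
By induction f(n) = f(0) · (-4)^n = 4 \left(-4\right)^{n}.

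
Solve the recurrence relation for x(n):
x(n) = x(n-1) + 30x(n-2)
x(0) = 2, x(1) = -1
Characteristic equation: x² - x - 30 = 0, which factors as (x - (6))(x - (-5)) = 0.
Roots r₁ = 6, r₂ = -5 (distinct).
General solution: x(n) = A·(6)^n + B·(-5)^n.
From x(0) = 2: A + B = 2.
From x(1) = -1: 6A - 5B = -1.
Solving: A = \frac{9}{11}, B = \frac{13}{11}.
So x(n) = \frac{13 \left(-5\right)^{n}}{11} + \frac{9 \cdot 6^{n}}{11}.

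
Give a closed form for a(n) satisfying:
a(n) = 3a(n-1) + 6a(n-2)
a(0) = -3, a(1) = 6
Characteristic equation: x² - 3x - 6 = 0.
Discriminant Δ = (3)² + 4·(6) = 33.
Roots r₁,₂ = (3 ± √33)/2, so r₁ = \frac{3}{2} + \frac{\sqrt{33}}{2}, r₂ = \frac{3}{2} - \frac{\sqrt{33}}{2}.
General solution: a(n) = A·r₁^n + B·r₂^n.
From the initial conditions, A + B = -3 and r₁A + r₂B = 6.
Since r₁ - r₂ = √33: A = (6 - (-3)r₂)/√33 = - \frac{3}{2} + \frac{7 \sqrt{33}}{22}, and B = -3 - A = - \frac{7 \sqrt{33}}{22} - \frac{3}{2}.
So a(n) = \left(- \frac{3}{2} + \frac{7 \sqrt{33}}{22}\right)\left(\frac{3}{2} + \frac{\sqrt{33}}{2}\right)^n + \left(- \frac{7 \sqrt{33}}{22} - \frac{3}{2}\right)\left(\frac{3}{2} - \frac{\sqrt{33}}{2}\right)^n.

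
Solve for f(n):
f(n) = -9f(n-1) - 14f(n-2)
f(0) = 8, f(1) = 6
Characteristic equation: x² + 9x + 14 = 0, which factors as (x - (-2))(x - (-7)) = 0.
Roots r₁ = -2, r₂ = -7 (distinct).
General solution: f(n) = A·(-2)^n + B·(-7)^n.
From f(0) = 8: A + B = 8.
From f(1) = 6: -2A - 7B = 6.
Solving: A = \frac{62}{5}, B = - \frac{22}{5}.
So f(n) = \frac{62 \left(-2\right)^{n}}{5} - \frac{22 \left(-7\right)^{n}}{5}.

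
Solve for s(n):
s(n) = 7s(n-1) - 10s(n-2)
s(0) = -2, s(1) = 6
Characteristic equation: x² - 7x + 10 = 0, which factors as (x - (2))(x - (5)) = 0.
Roots r₁ = 2, r₂ = 5 (distinct).
General solution: s(n) = A·(2)^n + B·(5)^n.
From s(0) = -2: A + B = -2.
From s(1) = 6: 2A + 5B = 6.
Solving: A = - \frac{16}{3}, B = \frac{10}{3}.
So s(n) = - \frac{16 \cdot 2^{n}}{3} + \frac{10 \cdot 5^{n}}{3}.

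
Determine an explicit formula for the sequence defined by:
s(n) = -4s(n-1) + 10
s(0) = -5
First-order linear non-homogeneous.
Homogeneous solution: s_h(n) = A·(-4)^n.
Try constant particular solution s_p = K: K = -4K + 10 ⇒ K = 2.
General: s(n) = A·(-4)^n + 2.
Apply s(0) = -5: A + 2 = -5 ⇒ A = -7.
So s(n) = 2 - 7 \left(-4\right)^{n}.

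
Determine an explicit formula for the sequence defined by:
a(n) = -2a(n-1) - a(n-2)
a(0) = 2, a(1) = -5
Characteristic equation: x² + 2x + 1 = 0, which is (x - (-1))².
Repeated root r = -1.
General solution: a(n) = (A + Bn)·(-1)^n.
From a(0) = 2: A = 2.
From a(1) = -5: (A + B)·(-1) = -5 ⇒ B = 3.
So a(n) = \left(3 n + 2\right) \cdot (-1)^n.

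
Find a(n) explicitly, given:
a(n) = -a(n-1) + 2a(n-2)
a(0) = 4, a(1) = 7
Characteristic equation: x² + x - 2 = 0, which factors as (x - (1))(x - (-2)) = 0.
Roots r₁ = 1, r₂ = -2 (distinct).
General solution: a(n) = A·(1)^n + B·(-2)^n.
From a(0) = 4: A + B = 4.
From a(1) = 7: A - 2B = 7.
Solving: A = 5, B = -1.
So a(n) = 5 - \left(-2\right)^{n}.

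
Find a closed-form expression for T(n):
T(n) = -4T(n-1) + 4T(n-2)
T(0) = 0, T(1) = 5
Characteristic equation: x² + 4x - 4 = 0.
Discriminant Δ = (-4)² + 4·(4) = 32.
Roots r₁,₂ = (-4 ± √32)/2, so r₁ = -2 + 2 \sqrt{2}, r₂ = - 2 \sqrt{2} - 2.
General solution: T(n) = A·r₁^n + B·r₂^n.
From the initial conditions, A + B = 0 and r₁A + r₂B = 5.
Since r₁ - r₂ = √32: A = (5 - (0)r₂)/√32 = \frac{5 \sqrt{2}}{8}, and B = 0 - A = - \frac{5 \sqrt{2}}{8}.
So T(n) = \left(\frac{5 \sqrt{2}}{8}\right)\left(-2 + 2 \sqrt{2}\right)^n + \left(- \frac{5 \sqrt{2}}{8}\right)\left(- 2 \sqrt{2} - 2\right)^n.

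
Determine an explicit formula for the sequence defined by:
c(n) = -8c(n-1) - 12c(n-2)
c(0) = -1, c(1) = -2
Characteristic equation: x² + 8x + 12 = 0, which factors as (x - (-6))(x - (-2)) = 0.
Roots r₁ = -6, r₂ = -2 (distinct).
General solution: c(n) = A·(-6)^n + B·(-2)^n.
From c(0) = -1: A + B = -1.
From c(1) = -2: -6A - 2B = -2.
Solving: A = 1, B = -2.
So c(n) = - 2 \left(-2\right)^{n} + \left(-6\right)^{n}.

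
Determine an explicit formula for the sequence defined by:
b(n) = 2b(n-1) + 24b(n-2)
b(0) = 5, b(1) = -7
Characteristic equation: x² - 2x - 24 = 0, which factors as (x - (6))(x - (-4)) = 0.
Roots r₁ = 6, r₂ = -4 (distinct).
General solution: b(n) = A·(6)^n + B·(-4)^n.
From b(0) = 5: A + B = 5.
From b(1) = -7: 6A - 4B = -7.
Solving: A = \frac{13}{10}, B = \frac{37}{10}.
So b(n) = \frac{37 \left(-4\right)^{n}}{10} + \frac{13 \cdot 6^{n}}{10}.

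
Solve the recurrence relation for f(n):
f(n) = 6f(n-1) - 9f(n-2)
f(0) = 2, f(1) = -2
Characteristic equation: x² - 6x + 9 = 0, which is (x - (3))².
Repeated root r = 3.
General solution: f(n) = (A + Bn)·(3)^n.
From f(0) = 2: A = 2.
From f(1) = -2: (A + B)·(3) = -2 ⇒ B = - \frac{8}{3}.
So f(n) = \left(2 - \frac{8 n}{3}\right) \cdot (3)^n.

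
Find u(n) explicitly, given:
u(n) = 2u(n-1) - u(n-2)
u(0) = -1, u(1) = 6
Characteristic equation: x² - 2x + 1 = 0, which is (x - (1))².
Repeated root r = 1.
General solution: u(n) = (A + Bn)·(1)^n.
From u(0) = -1: A = -1.
From u(1) = 6: (A + B)·(1) = 6 ⇒ B = 7.
So u(n) = \left(7 n - 1\right) \cdot (1)^n.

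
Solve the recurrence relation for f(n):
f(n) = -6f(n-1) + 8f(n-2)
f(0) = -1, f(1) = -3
Characteristic equation: x² + 6x - 8 = 0.
Discriminant Δ = (-6)² + 4·(8) = 68.
Roots r₁,₂ = (-6 ± √68)/2, so r₁ = -3 + \sqrt{17}, r₂ = - \sqrt{17} - 3.
General solution: f(n) = A·r₁^n + B·r₂^n.
From the initial conditions, A + B = -1 and r₁A + r₂B = -3.
Since r₁ - r₂ = √68: A = (-3 - (-1)r₂)/√68 = - \frac{3 \sqrt{17}}{17} - \frac{1}{2}, and B = -1 - A = - \frac{1}{2} + \frac{3 \sqrt{17}}{17}.
So f(n) = \left(- \frac{3 \sqrt{17}}{17} - \frac{1}{2}\right)\left(-3 + \sqrt{17}\right)^n + \left(- \frac{1}{2} + \frac{3 \sqrt{17}}{17}\right)\left(- \sqrt{17} - 3\right)^n.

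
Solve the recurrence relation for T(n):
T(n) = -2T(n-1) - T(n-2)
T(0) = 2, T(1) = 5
Characteristic equation: x² + 2x + 1 = 0, which is (x - (-1))².
Repeated root r = -1.
General solution: T(n) = (A + Bn)·(-1)^n.
From T(0) = 2: A = 2.
From T(1) = 5: (A + B)·(-1) = 5 ⇒ B = -7.
So T(n) = \left(2 - 7 n\right) \cdot (-1)^n.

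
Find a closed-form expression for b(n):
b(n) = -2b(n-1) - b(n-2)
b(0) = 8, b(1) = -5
Characteristic equation: x² + 2x + 1 = 0, which is (x - (-1))².
Repeated root r = -1.
General solution: b(n) = (A + Bn)·(-1)^n.
From b(0) = 8: A = 8.
From b(1) = -5: (A + B)·(-1) = -5 ⇒ B = -3.
So b(n) = \left(8 - 3 n\right) \cdot (-1)^n.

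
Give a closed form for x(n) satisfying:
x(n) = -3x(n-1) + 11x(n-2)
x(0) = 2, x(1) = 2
Characteristic equation: x² + 3x - 11 = 0.
Discriminant Δ = (-3)² + 4·(11) = 53.
Roots r₁,₂ = (-3 ± √53)/2, so r₁ = - \frac{3}{2} + \frac{\sqrt{53}}{2}, r₂ = - \frac{\sqrt{53}}{2} - \frac{3}{2}.
General solution: x(n) = A·r₁^n + B·r₂^n.
From the initial conditions, A + B = 2 and r₁A + r₂B = 2.
Since r₁ - r₂ = √53: A = (2 - (2)r₂)/√53 = \frac{5 \sqrt{53}}{53} + 1, and B = 2 - A = 1 - \frac{5 \sqrt{53}}{53}.
So x(n) = \left(\frac{5 \sqrt{53}}{53} + 1\right)\left(- \frac{3}{2} + \frac{\sqrt{53}}{2}\right)^n + \left(1 - \frac{5 \sqrt{53}}{53}\right)\left(- \frac{\sqrt{53}}{2} - \frac{3}{2}\right)^n.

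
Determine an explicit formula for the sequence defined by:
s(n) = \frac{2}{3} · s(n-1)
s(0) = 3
Pure geometric recurrence with ratio \frac{2}{3}.
By induction s(n) = s(0) · (\frac{2}{3})^n = 3 \left(\frac{2}{3}\right)^{n}.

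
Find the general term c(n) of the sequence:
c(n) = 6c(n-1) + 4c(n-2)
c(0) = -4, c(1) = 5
Characteristic equation: x² - 6x - 4 = 0.
Discriminant Δ = (6)² + 4·(4) = 52.
Roots r₁,₂ = (6 ± √52)/2, so r₁ = 3 + \sqrt{13}, r₂ = 3 - \sqrt{13}.
General solution: c(n) = A·r₁^n + B·r₂^n.
From the initial conditions, A + B = -4 and r₁A + r₂B = 5.
Since r₁ - r₂ = √52: A = (5 - (-4)r₂)/√52 = -2 + \frac{17 \sqrt{13}}{26}, and B = -4 - A = - \frac{17 \sqrt{13}}{26} - 2.
So c(n) = \left(-2 + \frac{17 \sqrt{13}}{26}\right)\left(3 + \sqrt{13}\right)^n + \left(- \frac{17 \sqrt{13}}{26} - 2\right)\left(3 - \sqrt{13}\right)^n.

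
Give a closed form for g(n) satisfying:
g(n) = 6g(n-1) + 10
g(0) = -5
First-order linear non-homogeneous.
Homogeneous solution: g_h(n) = A·(6)^n.
Try constant particular solution g_p = K: K = 6K + 10 ⇒ K = -2.
General: g(n) = A·(6)^n - 2.
Apply g(0) = -5: A - 2 = -5 ⇒ A = -3.
So g(n) = - 3 \cdot 6^{n} - 2.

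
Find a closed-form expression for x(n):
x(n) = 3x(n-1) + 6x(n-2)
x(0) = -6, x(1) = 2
Characteristic equation: x² - 3x - 6 = 0.
Discriminant Δ = (3)² + 4·(6) = 33.
Roots r₁,₂ = (3 ± √33)/2, so r₁ = \frac{3}{2} + \frac{\sqrt{33}}{2}, r₂ = \frac{3}{2} - \frac{\sqrt{33}}{2}.
General solution: x(n) = A·r₁^n + B·r₂^n.
From the initial conditions, A + B = -6 and r₁A + r₂B = 2.
Since r₁ - r₂ = √33: A = (2 - (-6)r₂)/√33 = -3 + \frac{\sqrt{33}}{3}, and B = -6 - A = -3 - \frac{\sqrt{33}}{3}.
So x(n) = \left(-3 + \frac{\sqrt{33}}{3}\right)\left(\frac{3}{2} + \frac{\sqrt{33}}{2}\right)^n + \left(-3 - \frac{\sqrt{33}}{3}\right)\left(\frac{3}{2} - \frac{\sqrt{33}}{2}\right)^n.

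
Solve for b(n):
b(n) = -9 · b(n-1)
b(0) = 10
Pure geometric recurrence with ratio -9.
By induction b(n) = b(0) · (-9)^n = 10 \left(-9\right)^{n}.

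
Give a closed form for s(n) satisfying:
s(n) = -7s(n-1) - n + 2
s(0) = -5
First-order linear with linear forcing.
Homogeneous solution: s_h(n) = A·(-7)^n.
Try particular s_p(n) = pn + q. Substituting:
  pn + q = -7(p(n-1) + q) - n + 2.
Matching the n-coefficient: p = -7p - 1 ⇒ p = - \frac{1}{8}.
Matching constants: q = 7p - 7q + 2 ⇒ q = \frac{9}{64}.
General: s(n) = A·(-7)^n - \frac{n}{8} + \frac{9}{64}.
Apply s(0) = -5: A + \frac{9}{64} = -5 ⇒ A = - \frac{329}{64}.
So s(n) = - \frac{329 \left(-7\right)^{n}}{64} - \frac{n}{8} + \frac{9}{64}.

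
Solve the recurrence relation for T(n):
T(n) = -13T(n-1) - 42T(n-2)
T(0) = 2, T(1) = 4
Characteristic equation: x² + 13x + 42 = 0, which factors as (x - (-6))(x - (-7)) = 0.
Roots r₁ = -6, r₂ = -7 (distinct).
General solution: T(n) = A·(-6)^n + B·(-7)^n.
From T(0) = 2: A + B = 2.
From T(1) = 4: -6A - 7B = 4.
Solving: A = 18, B = -16.
So T(n) = 18 \left(-6\right)^{n} - 16 \left(-7\right)^{n}.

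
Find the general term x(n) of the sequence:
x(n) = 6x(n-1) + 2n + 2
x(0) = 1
First-order linear with linear forcing.
Homogeneous solution: x_h(n) = A·(6)^n.
Try particular x_p(n) = pn + q. Substituting:
  pn + q = 6(p(n-1) + q) + 2n + 2.
Matching the n-coefficient: p = 6p + 2 ⇒ p = - \frac{2}{5}.
Matching constants: q = -6p + 6q + 2 ⇒ q = - \frac{22}{25}.
General: x(n) = A·(6)^n - \frac{2 n}{5} - \frac{22}{25}.
Apply x(0) = 1: A - \frac{22}{25} = 1 ⇒ A = \frac{47}{25}.
So x(n) = \frac{47 \cdot 6^{n}}{25} - \frac{2 n}{5} - \frac{22}{25}.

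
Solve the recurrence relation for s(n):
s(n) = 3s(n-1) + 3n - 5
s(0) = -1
First-order linear with linear forcing.
Homogeneous solution: s_h(n) = A·(3)^n.
Try particular s_p(n) = pn + q. Substituting:
  pn + q = 3(p(n-1) + q) + 3n - 5.
Matching the n-coefficient: p = 3p + 3 ⇒ p = - \frac{3}{2}.
Matching constants: q = -3p + 3q - 5 ⇒ q = \frac{1}{4}.
General: s(n) = A·(3)^n - \frac{3 n}{2} + \frac{1}{4}.
Apply s(0) = -1: A + \frac{1}{4} = -1 ⇒ A = - \frac{5}{4}.
So s(n) = - \frac{5 \cdot 3^{n}}{4} - \frac{3 n}{2} + \frac{1}{4}.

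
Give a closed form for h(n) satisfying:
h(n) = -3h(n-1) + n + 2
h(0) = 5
First-order linear with linear forcing.
Homogeneous solution: h_h(n) = A·(-3)^n.
Try particular h_p(n) = pn + q. Substituting:
  pn + q = -3(p(n-1) + q) + n + 2.
Matching the n-coefficient: p = -3p + 1 ⇒ p = \frac{1}{4}.
Matching constants: q = 3p - 3q + 2 ⇒ q = \frac{11}{16}.
General: h(n) = A·(-3)^n + \frac{n}{4} + \frac{11}{16}.
Apply h(0) = 5: A + \frac{11}{16} = 5 ⇒ A = \frac{69}{16}.
So h(n) = \frac{69 \left(-3\right)^{n}}{16} + \frac{n}{4} + \frac{11}{16}.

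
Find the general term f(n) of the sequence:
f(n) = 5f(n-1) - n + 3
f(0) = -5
First-order linear with linear forcing.
Homogeneous solution: f_h(n) = A·(5)^n.
Try particular f_p(n) = pn + q. Substituting:
  pn + q = 5(p(n-1) + q) - n + 3.
Matching the n-coefficient: p = 5p - 1 ⇒ p = \frac{1}{4}.
Matching constants: q = -5p + 5q + 3 ⇒ q = - \frac{7}{16}.
General: f(n) = A·(5)^n + \frac{n}{4} - \frac{7}{16}.
Apply f(0) = -5: A - \frac{7}{16} = -5 ⇒ A = - \frac{73}{16}.
So f(n) = - \frac{73 \cdot 5^{n}}{16} + \frac{n}{4} - \frac{7}{16}.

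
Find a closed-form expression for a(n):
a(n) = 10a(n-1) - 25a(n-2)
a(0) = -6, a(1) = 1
Characteristic equation: x² - 10x + 25 = 0, which is (x - (5))².
Repeated root r = 5.
General solution: a(n) = (A + Bn)·(5)^n.
From a(0) = -6: A = -6.
From a(1) = 1: (A + B)·(5) = 1 ⇒ B = \frac{31}{5}.
So a(n) = \left(\frac{31 n}{5} - 6\right) \cdot (5)^n.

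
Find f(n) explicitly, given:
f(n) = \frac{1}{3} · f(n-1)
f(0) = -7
Pure geometric recurrence with ratio \frac{1}{3}.
By induction f(n) = f(0) · (\frac{1}{3})^n = - 7 \cdot 3^{- n}.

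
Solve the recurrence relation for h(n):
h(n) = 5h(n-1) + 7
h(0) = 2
First-order linear non-homogeneous.
Homogeneous solution: h_h(n) = A·(5)^n.
Try constant particular solution h_p = K: K = 5K + 7 ⇒ K = - \frac{7}{4}.
General: h(n) = A·(5)^n - \frac{7}{4}.
Apply h(0) = 2: A - \frac{7}{4} = 2 ⇒ A = \frac{15}{4}.
So h(n) = \frac{15 \cdot 5^{n}}{4} - \frac{7}{4}.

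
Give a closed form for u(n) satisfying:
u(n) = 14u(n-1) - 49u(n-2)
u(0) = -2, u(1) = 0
Characteristic equation: x² - 14x + 49 = 0, which is (x - (7))².
Repeated root r = 7.
General solution: u(n) = (A + Bn)·(7)^n.
From u(0) = -2: A = -2.
From u(1) = 0: (A + B)·(7) = 0 ⇒ B = 2.
So u(n) = \left(2 n - 2\right) \cdot (7)^n.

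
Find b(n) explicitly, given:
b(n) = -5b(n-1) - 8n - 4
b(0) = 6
First-order linear with linear forcing.
Homogeneous solution: b_h(n) = A·(-5)^n.
Try particular b_p(n) = pn + q. Substituting:
  pn + q = -5(p(n-1) + q) - 8n - 4.
Matching the n-coefficient: p = -5p - 8 ⇒ p = - \frac{4}{3}.
Matching constants: q = 5p - 5q - 4 ⇒ q = - \frac{16}{9}.
General: b(n) = A·(-5)^n - \frac{4 n}{3} - \frac{16}{9}.
Apply b(0) = 6: A - \frac{16}{9} = 6 ⇒ A = \frac{70}{9}.
So b(n) = \frac{70 \left(-5\right)^{n}}{9} - \frac{4 n}{3} - \frac{16}{9}.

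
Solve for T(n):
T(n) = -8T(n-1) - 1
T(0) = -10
First-order linear non-homogeneous.
Homogeneous solution: T_h(n) = A·(-8)^n.
Try constant particular solution T_p = K: K = -8K - 1 ⇒ K = - \frac{1}{9}.
General: T(n) = A·(-8)^n - \frac{1}{9}.
Apply T(0) = -10: A - \frac{1}{9} = -10 ⇒ A = - \frac{89}{9}.
So T(n) = - \frac{89 \left(-8\right)^{n}}{9} - \frac{1}{9}.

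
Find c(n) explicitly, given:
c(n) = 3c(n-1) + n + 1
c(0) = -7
First-order linear with linear forcing.
Homogeneous solution: c_h(n) = A·(3)^n.
Try particular c_p(n) = pn + q. Substituting:
  pn + q = 3(p(n-1) + q) + n + 1.
Matching the n-coefficient: p = 3p + 1 ⇒ p = - \frac{1}{2}.
Matching constants: q = -3p + 3q + 1 ⇒ q = - \frac{5}{4}.
General: c(n) = A·(3)^n - \frac{n}{2} - \frac{5}{4}.
Apply c(0) = -7: A - \frac{5}{4} = -7 ⇒ A = - \frac{23}{4}.
So c(n) = - \frac{23 \cdot 3^{n}}{4} - \frac{n}{2} - \frac{5}{4}.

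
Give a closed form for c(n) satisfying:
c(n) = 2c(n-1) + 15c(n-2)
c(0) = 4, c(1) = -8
Characteristic equation: x² - 2x - 15 = 0, which factors as (x - (-3))(x - (5)) = 0.
Roots r₁ = -3, r₂ = 5 (distinct).
General solution: c(n) = A·(-3)^n + B·(5)^n.
From c(0) = 4: A + B = 4.
From c(1) = -8: -3A + 5B = -8.
Solving: A = \frac{7}{2}, B = \frac{1}{2}.
So c(n) = \frac{7 \left(-3\right)^{n}}{2} + \frac{5^{n}}{2}.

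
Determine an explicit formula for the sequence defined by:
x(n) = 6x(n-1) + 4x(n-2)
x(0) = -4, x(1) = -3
Characteristic equation: x² - 6x - 4 = 0.
Discriminant Δ = (6)² + 4·(4) = 52.
Roots r₁,₂ = (6 ± √52)/2, so r₁ = 3 + \sqrt{13}, r₂ = 3 - \sqrt{13}.
General solution: x(n) = A·r₁^n + B·r₂^n.
From the initial conditions, A + B = -4 and r₁A + r₂B = -3.
Since r₁ - r₂ = √52: A = (-3 - (-4)r₂)/√52 = -2 + \frac{9 \sqrt{13}}{26}, and B = -4 - A = -2 - \frac{9 \sqrt{13}}{26}.
So x(n) = \left(-2 + \frac{9 \sqrt{13}}{26}\right)\left(3 + \sqrt{13}\right)^n + \left(-2 - \frac{9 \sqrt{13}}{26}\right)\left(3 - \sqrt{13}\right)^n.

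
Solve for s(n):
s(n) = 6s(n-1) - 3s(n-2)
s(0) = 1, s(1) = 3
Characteristic equation: x² - 6x + 3 = 0.
Discriminant Δ = (6)² + 4·(-3) = 24.
Roots r₁,₂ = (6 ± √24)/2, so r₁ = \sqrt{6} + 3, r₂ = 3 - \sqrt{6}.
General solution: s(n) = A·r₁^n + B·r₂^n.
From the initial conditions, A + B = 1 and r₁A + r₂B = 3.
Since r₁ - r₂ = √24: A = (3 - (1)r₂)/√24 = \frac{1}{2}, and B = 1 - A = \frac{1}{2}.
So s(n) = \left(\frac{1}{2}\right)\left(\sqrt{6} + 3\right)^n + \left(\frac{1}{2}\right)\left(3 - \sqrt{6}\right)^n.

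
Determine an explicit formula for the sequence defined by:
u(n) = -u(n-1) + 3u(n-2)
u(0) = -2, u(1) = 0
Characteristic equation: x² + x - 3 = 0.
Discriminant Δ = (-1)² + 4·(3) = 13.
Roots r₁,₂ = (-1 ± √13)/2, so r₁ = - \frac{1}{2} + \frac{\sqrt{13}}{2}, r₂ = - \frac{\sqrt{13}}{2} - \frac{1}{2}.
General solution: u(n) = A·r₁^n + B·r₂^n.
From the initial conditions, A + B = -2 and r₁A + r₂B = 0.
Since r₁ - r₂ = √13: A = (0 - (-2)r₂)/√13 = -1 - \frac{\sqrt{13}}{13}, and B = -2 - A = -1 + \frac{\sqrt{13}}{13}.
So u(n) = \left(-1 - \frac{\sqrt{13}}{13}\right)\left(- \frac{1}{2} + \frac{\sqrt{13}}{2}\right)^n + \left(-1 + \frac{\sqrt{13}}{13}\right)\left(- \frac{\sqrt{13}}{2} - \frac{1}{2}\right)^n.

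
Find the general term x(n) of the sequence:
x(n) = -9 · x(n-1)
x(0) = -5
Pure geometric recurrence with ratio -9.
By induction x(n) = x(0) · (-9)^n = - 5 \left(-9\right)^{n}.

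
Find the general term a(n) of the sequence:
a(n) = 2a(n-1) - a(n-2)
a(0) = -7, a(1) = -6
Characteristic equation: x² - 2x + 1 = 0, which is (x - (1))².
Repeated root r = 1.
General solution: a(n) = (A + Bn)·(1)^n.
From a(0) = -7: A = -7.
From a(1) = -6: (A + B)·(1) = -6 ⇒ B = 1.
So a(n) = \left(n - 7\right) \cdot (1)^n.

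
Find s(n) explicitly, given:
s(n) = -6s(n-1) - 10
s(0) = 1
First-order linear non-homogeneous.
Homogeneous solution: s_h(n) = A·(-6)^n.
Try constant particular solution s_p = K: K = -6K - 10 ⇒ K = - \frac{10}{7}.
General: s(n) = A·(-6)^n - \frac{10}{7}.
Apply s(0) = 1: A - \frac{10}{7} = 1 ⇒ A = \frac{17}{7}.
So s(n) = \frac{17 \left(-6\right)^{n}}{7} - \frac{10}{7}.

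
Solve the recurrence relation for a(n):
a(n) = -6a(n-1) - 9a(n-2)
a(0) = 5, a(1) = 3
Characteristic equation: x² + 6x + 9 = 0, which is (x - (-3))².
Repeated root r = -3.
General solution: a(n) = (A + Bn)·(-3)^n.
From a(0) = 5: A = 5.
From a(1) = 3: (A + B)·(-3) = 3 ⇒ B = -6.
So a(n) = \left(5 - 6 n\right) \cdot (-3)^n.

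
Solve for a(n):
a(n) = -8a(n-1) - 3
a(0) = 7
First-order linear non-homogeneous.
Homogeneous solution: a_h(n) = A·(-8)^n.
Try constant particular solution a_p = K: K = -8K - 3 ⇒ K = - \frac{1}{3}.
General: a(n) = A·(-8)^n - \frac{1}{3}.
Apply a(0) = 7: A - \frac{1}{3} = 7 ⇒ A = \frac{22}{3}.
So a(n) = \frac{22 \left(-8\right)^{n}}{3} - \frac{1}{3}.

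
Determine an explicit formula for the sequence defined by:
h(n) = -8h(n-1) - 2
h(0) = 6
First-order linear non-homogeneous.
Homogeneous solution: h_h(n) = A·(-8)^n.
Try constant particular solution h_p = K: K = -8K - 2 ⇒ K = - \frac{2}{9}.
General: h(n) = A·(-8)^n - \frac{2}{9}.
Apply h(0) = 6: A - \frac{2}{9} = 6 ⇒ A = \frac{56}{9}.
So h(n) = \frac{56 \left(-8\right)^{n}}{9} - \frac{2}{9}.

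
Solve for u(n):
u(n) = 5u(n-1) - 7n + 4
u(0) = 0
First-order linear with linear forcing.
Homogeneous solution: u_h(n) = A·(5)^n.
Try particular u_p(n) = pn + q. Substituting:
  pn + q = 5(p(n-1) + q) - 7n + 4.
Matching the n-coefficient: p = 5p - 7 ⇒ p = \frac{7}{4}.
Matching constants: q = -5p + 5q + 4 ⇒ q = \frac{19}{16}.
General: u(n) = A·(5)^n + \frac{7 n}{4} + \frac{19}{16}.
Apply u(0) = 0: A + \frac{19}{16} = 0 ⇒ A = - \frac{19}{16}.
So u(n) = - \frac{19 \cdot 5^{n}}{16} + \frac{7 n}{4} + \frac{19}{16}.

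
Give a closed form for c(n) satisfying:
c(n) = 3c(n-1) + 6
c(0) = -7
First-order linear non-homogeneous.
Homogeneous solution: c_h(n) = A·(3)^n.
Try constant particular solution c_p = K: K = 3K + 6 ⇒ K = -3.
General: c(n) = A·(3)^n - 3.
Apply c(0) = -7: A - 3 = -7 ⇒ A = -4.
So c(n) = - 4 \cdot 3^{n} - 3.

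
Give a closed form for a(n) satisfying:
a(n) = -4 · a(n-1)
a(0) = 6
Pure geometric recurrence with ratio -4.
By induction a(n) = a(0) · (-4)^n = 6 \left(-4\right)^{n}.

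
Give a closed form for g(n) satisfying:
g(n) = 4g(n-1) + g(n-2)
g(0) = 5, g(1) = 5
Characteristic equation: x² - 4x - 1 = 0.
Discriminant Δ = (4)² + 4·(1) = 20.
Roots r₁,₂ = (4 ± √20)/2, so r₁ = 2 + \sqrt{5}, r₂ = 2 - \sqrt{5}.
General solution: g(n) = A·r₁^n + B·r₂^n.
From the initial conditions, A + B = 5 and r₁A + r₂B = 5.
Since r₁ - r₂ = √20: A = (5 - (5)r₂)/√20 = \frac{5}{2} - \frac{\sqrt{5}}{2}, and B = 5 - A = \frac{\sqrt{5}}{2} + \frac{5}{2}.
So g(n) = \left(\frac{5}{2} - \frac{\sqrt{5}}{2}\right)\left(2 + \sqrt{5}\right)^n + \left(\frac{\sqrt{5}}{2} + \frac{5}{2}\right)\left(2 - \sqrt{5}\right)^n.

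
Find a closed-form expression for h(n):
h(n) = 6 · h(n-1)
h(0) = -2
Pure geometric recurrence with ratio 6.
By induction h(n) = h(0) · (6)^n = - 2 \cdot 6^{n}.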